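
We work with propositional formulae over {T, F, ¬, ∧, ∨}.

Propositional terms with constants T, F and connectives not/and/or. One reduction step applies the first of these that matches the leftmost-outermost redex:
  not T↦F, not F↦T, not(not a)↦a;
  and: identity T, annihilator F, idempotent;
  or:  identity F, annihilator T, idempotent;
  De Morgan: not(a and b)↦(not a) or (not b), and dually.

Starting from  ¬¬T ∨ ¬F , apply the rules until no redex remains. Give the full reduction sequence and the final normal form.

  start: ¬¬T ∨ ¬F
  →1  T ∨ ¬F
  →2  T

Answer: normal form = T  (in 2 steps)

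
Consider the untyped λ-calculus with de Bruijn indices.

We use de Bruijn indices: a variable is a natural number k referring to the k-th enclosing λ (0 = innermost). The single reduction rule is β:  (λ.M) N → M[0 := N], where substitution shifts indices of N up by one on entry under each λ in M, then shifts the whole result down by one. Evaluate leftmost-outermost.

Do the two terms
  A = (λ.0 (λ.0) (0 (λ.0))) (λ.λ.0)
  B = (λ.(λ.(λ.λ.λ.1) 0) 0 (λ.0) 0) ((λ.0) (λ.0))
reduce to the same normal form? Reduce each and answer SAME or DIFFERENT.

Term A:
  start: (λ.0 (λ.0) (0 (λ.0))) (λ.λ.0)
  step 1: (λ.λ.0) (λ.0) ((λ.λ.0) (λ.0))
  step 2: (λ.0) ((λ.λ.0) (λ.0))
  step 3: (λ.λ.0) (λ.0)
  step 4: λ.0

Term B:
  start: (λ.(λ.(λ.λ.λ.1) 0) 0 (λ.0) 0) ((λ.0) (λ.0))
  step 1: (λ.(λ.λ.λ.1) 0) ((λ.0) (λ.0)) (λ.0) ((λ.0) (λ.0))
  step 2: (λ.λ.λ.1) ((λ.0) (λ.0)) (λ.0) ((λ.0) (λ.0))
  step 3: (λ.λ.1) (λ.0) ((λ.0) (λ.0))
  step 4: (λ.λ.0) ((λ.0) (λ.0))
  step 5: λ.0

Answer: SAME — A ⇓ λ.0, B ⇓ λ.0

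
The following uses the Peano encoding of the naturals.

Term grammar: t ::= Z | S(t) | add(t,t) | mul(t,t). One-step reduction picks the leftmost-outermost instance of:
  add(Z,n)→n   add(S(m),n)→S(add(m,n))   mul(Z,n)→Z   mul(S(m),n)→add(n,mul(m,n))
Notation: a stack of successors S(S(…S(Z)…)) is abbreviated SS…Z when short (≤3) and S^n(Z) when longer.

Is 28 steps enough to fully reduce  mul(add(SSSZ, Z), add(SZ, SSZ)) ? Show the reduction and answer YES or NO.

  start: mul(add(SSSZ, Z), add(SZ, SSZ))
  [1] mul(S(add(SSZ, Z)), add(SZ, SSZ))
  [2] add(add(SZ, SSZ), mul(add(SSZ, Z), add(SZ, SSZ)))
  [3] add(S(add(Z, SSZ)), mul(add(SSZ, Z), add(SZ, SSZ)))
  [4] S(add(add(Z, SSZ), mul(add(SSZ, Z), add(SZ, SSZ))))
  [5] S(add(SSZ, mul(add(SSZ, Z), add(SZ, SSZ))))
  [6] S(S(add(SZ, mul(add(SSZ, Z), add(SZ, SSZ)))))
  [7] S(S(S(add(Z, mul(add(SSZ, Z), add(SZ, SSZ))))))
  [8] S(S(S(mul(add(SSZ, Z), add(SZ, SSZ)))))
  [9] S(S(S(mul(S(add(SZ, Z)), add(SZ, SSZ)))))
  [10] S(S(S(add(add(SZ, SSZ), mul(add(SZ, Z), add(SZ, SSZ))))))
  [11] S(S(S(add(S(add(Z, SSZ)), mul(add(SZ, Z), add(SZ, SSZ))))))
  [12] S(S(S(S(add(add(Z, SSZ), mul(add(SZ, Z), add(SZ, SSZ)))))))
  [13] S(S(S(S(add(SSZ, mul(add(SZ, Z), add(SZ, SSZ)))))))
  [14] S(S(S(S(S(add(SZ, mul(add(SZ, Z), add(SZ, SSZ))))))))
  [15] S(S(S(S(S(S(add(Z, mul(add(SZ, Z), add(SZ, SSZ)))))))))
  [16] S(S(S(S(S(S(mul(add(SZ, Z), add(SZ, SSZ))))))))
  [17] S(S(S(S(S(S(mul(S(add(Z, Z)), add(SZ, SSZ))))))))
  [18] S(S(S(S(S(S(add(add(SZ, SSZ), mul(add(Z, Z), add(SZ, SSZ)))))))))
  [19] S(S(S(S(S(S(add(S(add(Z, SSZ)), mul(add(Z, Z), add(SZ, SSZ)))))))))
  [20] S(S(S(S(S(S(S(add(add(Z, SSZ), mul(add(Z, Z), add(SZ, SSZ))))))))))
  [21] S(S(S(S(S(S(S(add(SSZ, mul(add(Z, Z), add(SZ, SSZ))))))))))
  [22] S(S(S(S(S(S(S(S(add(SZ, mul(add(Z, Z), add(SZ, SSZ)))))))))))
  [23] S(S(S(S(S(S(S(S(S(add(Z, mul(add(Z, Z), add(SZ, SSZ))))))))))))
  [24] S(S(S(S(S(S(S(S(S(mul(add(Z, Z), add(SZ, SSZ)))))))))))
  [25] S(S(S(S(S(S(S(S(S(mul(Z, add(SZ, SSZ)))))))))))
  [26] S^9(Z)

Answer: YES — reaches normal form S^9(Z) in 26 ≤ 28 steps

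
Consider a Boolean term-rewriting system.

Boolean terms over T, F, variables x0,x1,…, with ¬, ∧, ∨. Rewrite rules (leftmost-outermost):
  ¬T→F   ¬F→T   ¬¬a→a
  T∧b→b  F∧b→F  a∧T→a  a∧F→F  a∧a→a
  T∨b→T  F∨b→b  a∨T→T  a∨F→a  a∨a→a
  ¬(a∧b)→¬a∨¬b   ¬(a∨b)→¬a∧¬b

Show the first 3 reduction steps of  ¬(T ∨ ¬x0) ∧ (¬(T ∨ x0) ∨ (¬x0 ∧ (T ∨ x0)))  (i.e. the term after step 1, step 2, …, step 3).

Answer: after 3 steps: F ∧ (¬(T ∨ x0) ∨ (¬x0 ∧ (T ∨ x0)))

Working:
  start: ¬(T ∨ ¬x0) ∧ (¬(T ∨ x0) ∨ (¬x0 ∧ (T ∨ x0)))
  →1  (¬T ∧ ¬¬x0) ∧ (¬(T ∨ x0) ∨ (¬x0 ∧ (T ∨ x0)))
  →2  (F ∧ ¬¬x0) ∧ (¬(T ∨ x0) ∨ (¬x0 ∧ (T ∨ x0)))
  →3  F ∧ (¬(T ∨ x0) ∨ (¬x0 ∧ (T ∨ x0)))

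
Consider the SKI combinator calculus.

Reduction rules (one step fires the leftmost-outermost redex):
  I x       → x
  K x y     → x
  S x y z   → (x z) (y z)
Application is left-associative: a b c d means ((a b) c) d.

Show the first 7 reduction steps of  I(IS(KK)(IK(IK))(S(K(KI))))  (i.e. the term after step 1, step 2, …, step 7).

  start: I(IS(KK)(IK(IK))(S(K(KI))))
  [1] IS(KK)(IK(IK))(S(K(KI)))
  [2] S(KK)(IK(IK))(S(K(KI)))
  [3] KK(S(K(KI)))(IK(IK)(S(K(KI))))
  [4] K(IK(IK)(S(K(KI))))
  [5] K(K(IK)(S(K(KI))))
  [6] K(IK)
  [7] KK

Answer: after 7 steps: KK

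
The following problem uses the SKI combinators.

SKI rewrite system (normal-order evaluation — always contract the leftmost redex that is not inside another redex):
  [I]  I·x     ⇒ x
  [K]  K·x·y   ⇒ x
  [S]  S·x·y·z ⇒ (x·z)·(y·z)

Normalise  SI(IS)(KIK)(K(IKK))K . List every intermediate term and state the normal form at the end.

  start: SI(IS)(KIK)(K(IKK))K
  [1] I(KIK)(IS(KIK))(K(IKK))K
  [2] KIK(IS(KIK))(K(IKK))K
  [3] I(IS(KIK))(K(IKK))K
  [4] IS(KIK)(K(IKK))K
  [5] S(KIK)(K(IKK))K
  [6] KIKK(K(IKK)K)
  [7] IK(K(IKK)K)
  [8] K(K(IKK)K)
  [9] K(IKK)
  [10] K(KK)

Answer: normal form = K(KK)  (in 10 steps)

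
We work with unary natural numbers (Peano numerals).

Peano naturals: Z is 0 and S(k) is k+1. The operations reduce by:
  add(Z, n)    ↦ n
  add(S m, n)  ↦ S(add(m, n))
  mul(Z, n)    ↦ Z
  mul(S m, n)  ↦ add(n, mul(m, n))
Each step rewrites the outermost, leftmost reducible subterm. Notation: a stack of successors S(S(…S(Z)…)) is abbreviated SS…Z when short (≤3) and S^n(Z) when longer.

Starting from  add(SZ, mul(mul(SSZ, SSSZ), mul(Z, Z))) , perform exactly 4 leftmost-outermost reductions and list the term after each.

Answer: after 4 steps: S(mul(S(add(SSZ, mul(SZ, SSSZ))), mul(Z, Z)))

Working:
  start: add(SZ, mul(mul(SSZ, SSSZ), mul(Z, Z)))
  [1] S(add(Z, mul(mul(SSZ, SSSZ), mul(Z, Z))))
  [2] S(mul(mul(SSZ, SSSZ), mul(Z, Z)))
  [3] S(mul(add(SSSZ, mul(SZ, SSSZ)), mul(Z, Z)))
  [4] S(mul(S(add(SSZ, mul(SZ, SSSZ))), mul(Z, Z)))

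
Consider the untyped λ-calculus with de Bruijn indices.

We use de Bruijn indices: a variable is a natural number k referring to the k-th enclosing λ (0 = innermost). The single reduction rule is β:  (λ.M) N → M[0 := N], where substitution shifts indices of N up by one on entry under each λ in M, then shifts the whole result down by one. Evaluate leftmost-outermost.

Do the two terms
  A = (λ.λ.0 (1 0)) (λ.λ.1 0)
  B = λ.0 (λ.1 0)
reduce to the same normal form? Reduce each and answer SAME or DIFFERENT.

Term A:
  start: (λ.λ.0 (1 0)) (λ.λ.1 0)
  →1  λ.0 ((λ.λ.1 0) 0)
  →2  λ.0 (λ.1 0)

Term B:
  start: λ.0 (λ.1 0)

Answer: SAME — A ⇓ λ.0 (λ.1 0), B ⇓ λ.0 (λ.1 0)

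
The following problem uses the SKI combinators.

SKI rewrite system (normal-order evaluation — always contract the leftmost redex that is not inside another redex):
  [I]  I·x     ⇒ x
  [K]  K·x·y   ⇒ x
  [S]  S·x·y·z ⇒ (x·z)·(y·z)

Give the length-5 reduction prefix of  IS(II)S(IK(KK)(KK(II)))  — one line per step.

Answer: after 5 steps: K(KK)(KK(II))(S(IK(KK)(KK(II))))

Working:
  start: IS(II)S(IK(KK)(KK(II)))
  →1  S(II)S(IK(KK)(KK(II)))
  →2  II(IK(KK)(KK(II)))(S(IK(KK)(KK(II))))
  →3  I(IK(KK)(KK(II)))(S(IK(KK)(KK(II))))
  →4  IK(KK)(KK(II))(S(IK(KK)(KK(II))))
  →5  K(KK)(KK(II))(S(IK(KK)(KK(II))))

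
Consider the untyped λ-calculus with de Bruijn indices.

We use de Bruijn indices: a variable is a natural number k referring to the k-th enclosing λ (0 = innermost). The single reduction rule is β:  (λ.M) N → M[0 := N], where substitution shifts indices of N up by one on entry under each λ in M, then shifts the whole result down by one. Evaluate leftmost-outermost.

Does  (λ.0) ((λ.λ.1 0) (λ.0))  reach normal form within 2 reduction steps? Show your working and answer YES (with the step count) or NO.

Answer: NO — after 2 steps the term is λ.(λ.0) 0, not yet normal

Derivation:
  start: (λ.0) ((λ.λ.1 0) (λ.0))
  step 1: (λ.λ.1 0) (λ.0)
  step 2: λ.(λ.0) 0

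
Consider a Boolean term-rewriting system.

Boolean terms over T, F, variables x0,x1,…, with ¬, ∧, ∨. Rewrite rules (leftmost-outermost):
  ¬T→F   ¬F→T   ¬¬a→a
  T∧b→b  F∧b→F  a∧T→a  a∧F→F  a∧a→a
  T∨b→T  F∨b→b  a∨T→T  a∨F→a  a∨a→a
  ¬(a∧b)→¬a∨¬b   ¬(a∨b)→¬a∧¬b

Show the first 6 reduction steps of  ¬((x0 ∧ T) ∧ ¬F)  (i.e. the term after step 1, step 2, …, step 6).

Answer: after 6 steps: ¬x0

Reduction:
  start: ¬((x0 ∧ T) ∧ ¬F)
  [1] ¬(x0 ∧ T) ∨ ¬¬F
  [2] (¬x0 ∨ ¬T) ∨ ¬¬F
  [3] (¬x0 ∨ F) ∨ ¬¬F
  [4] ¬x0 ∨ ¬¬F
  [5] ¬x0 ∨ F
  [6] ¬x0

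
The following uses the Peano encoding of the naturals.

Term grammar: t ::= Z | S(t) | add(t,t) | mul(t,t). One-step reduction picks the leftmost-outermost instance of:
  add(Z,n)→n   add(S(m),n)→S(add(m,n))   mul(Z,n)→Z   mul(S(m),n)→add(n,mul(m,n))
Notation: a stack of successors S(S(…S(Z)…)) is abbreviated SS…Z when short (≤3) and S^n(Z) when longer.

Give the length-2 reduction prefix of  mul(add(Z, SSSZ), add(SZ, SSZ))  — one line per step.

  start: mul(add(Z, SSSZ), add(SZ, SSZ))
  →1  mul(SSSZ, add(SZ, SSZ))
  →2  add(add(SZ, SSZ), mul(SSZ, add(SZ, SSZ)))

Answer: after 2 steps: add(add(SZ, SSZ), mul(SSZ, add(SZ, SSZ)))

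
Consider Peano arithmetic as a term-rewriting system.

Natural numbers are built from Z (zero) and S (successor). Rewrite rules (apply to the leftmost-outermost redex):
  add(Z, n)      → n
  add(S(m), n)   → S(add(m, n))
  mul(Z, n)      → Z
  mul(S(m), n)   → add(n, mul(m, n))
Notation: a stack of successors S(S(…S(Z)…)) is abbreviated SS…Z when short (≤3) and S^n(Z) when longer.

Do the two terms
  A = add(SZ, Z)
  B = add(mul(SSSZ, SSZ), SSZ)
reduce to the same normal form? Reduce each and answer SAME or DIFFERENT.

Term A:
  start: add(SZ, Z)
  [1] S(add(Z, Z))
  [2] SZ

Term B:
  start: add(mul(SSSZ, SSZ), SSZ)
  [1] add(add(SSZ, mul(SSZ, SSZ)), SSZ)
  [2] add(S(add(SZ, mul(SSZ, SSZ))), SSZ)
  [3] S(add(add(SZ, mul(SSZ, SSZ)), SSZ))
  [4] S(add(S(add(Z, mul(SSZ, SSZ))), SSZ))
  [5] S(S(add(add(Z, mul(SSZ, SSZ)), SSZ)))
  [6] S(S(add(mul(SSZ, SSZ), SSZ)))
  [7] S(S(add(add(SSZ, mul(SZ, SSZ)), SSZ)))
  [8] S(S(add(S(add(SZ, mul(SZ, SSZ))), SSZ)))
  [9] S(S(S(add(add(SZ, mul(SZ, SSZ)), SSZ))))
  [10] S(S(S(add(S(add(Z, mul(SZ, SSZ))), SSZ))))
  [11] S(S(S(S(add(add(Z, mul(SZ, SSZ)), SSZ)))))
  [12] S(S(S(S(add(mul(SZ, SSZ), SSZ)))))
  [13] S(S(S(S(add(add(SSZ, mul(Z, SSZ)), SSZ)))))
  [14] S(S(S(S(add(S(add(SZ, mul(Z, SSZ))), SSZ)))))
  [15] S(S(S(S(S(add(add(SZ, mul(Z, SSZ)), SSZ))))))
  [16] S(S(S(S(S(add(S(add(Z, mul(Z, SSZ))), SSZ))))))
  [17] S(S(S(S(S(S(add(add(Z, mul(Z, SSZ)), SSZ)))))))
  [18] S(S(S(S(S(S(add(mul(Z, SSZ), SSZ)))))))
  [19] S(S(S(S(S(S(add(Z, SSZ)))))))
  [20] S^8(Z)

Answer: DIFFERENT — A ⇓ SZ, B ⇓ S^8(Z)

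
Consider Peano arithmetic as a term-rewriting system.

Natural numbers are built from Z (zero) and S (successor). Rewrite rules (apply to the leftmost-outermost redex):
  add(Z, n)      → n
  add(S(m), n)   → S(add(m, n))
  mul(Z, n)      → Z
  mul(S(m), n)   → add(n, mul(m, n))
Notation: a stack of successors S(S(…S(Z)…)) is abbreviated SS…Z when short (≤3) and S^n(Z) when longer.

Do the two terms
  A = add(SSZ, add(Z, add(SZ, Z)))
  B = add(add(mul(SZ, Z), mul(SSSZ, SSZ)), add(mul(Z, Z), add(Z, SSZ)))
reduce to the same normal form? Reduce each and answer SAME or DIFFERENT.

Term A:
  start: add(SSZ, add(Z, add(SZ, Z)))
  step 1: S(add(SZ, add(Z, add(SZ, Z))))
  step 2: S(S(add(Z, add(Z, add(SZ, Z)))))
  step 3: S(S(add(Z, add(SZ, Z))))
  step 4: S(S(add(SZ, Z)))
  step 5: S(S(S(add(Z, Z))))
  step 6: SSSZ

Term B:
  start: add(add(mul(SZ, Z), mul(SSSZ, SSZ)), add(mul(Z, Z), add(Z, SSZ)))
  step 1: add(add(add(Z, mul(Z, Z)), mul(SSSZ, SSZ)), add(mul(Z, Z), add(Z, SSZ)))
  step 2: add(add(mul(Z, Z), mul(SSSZ, SSZ)), add(mul(Z, Z), add(Z, SSZ)))
  step 3: add(add(Z, mul(SSSZ, SSZ)), add(mul(Z, Z), add(Z, SSZ)))
  step 4: add(mul(SSSZ, SSZ), add(mul(Z, Z), add(Z, SSZ)))
  step 5: add(add(SSZ, mul(SSZ, SSZ)), add(mul(Z, Z), add(Z, SSZ)))
  step 6: add(S(add(SZ, mul(SSZ, SSZ))), add(mul(Z, Z), add(Z, SSZ)))
  step 7: S(add(add(SZ, mul(SSZ, SSZ)), add(mul(Z, Z), add(Z, SSZ))))
  step 8: S(add(S(add(Z, mul(SSZ, SSZ))), add(mul(Z, Z), add(Z, SSZ))))
  step 9: S(S(add(add(Z, mul(SSZ, SSZ)), add(mul(Z, Z), add(Z, SSZ)))))
  step 10: S(S(add(mul(SSZ, SSZ), add(mul(Z, Z), add(Z, SSZ)))))
  step 11: S(S(add(add(SSZ, mul(SZ, SSZ)), add(mul(Z, Z), add(Z, SSZ)))))
  step 12: S(S(add(S(add(SZ, mul(SZ, SSZ))), add(mul(Z, Z), add(Z, SSZ)))))
  step 13: S(S(S(add(add(SZ, mul(SZ, SSZ)), add(mul(Z, Z), add(Z, SSZ))))))
  step 14: S(S(S(add(S(add(Z, mul(SZ, SSZ))), add(mul(Z, Z), add(Z, SSZ))))))
  step 15: S(S(S(S(add(add(Z, mul(SZ, SSZ)), add(mul(Z, Z), add(Z, SSZ)))))))
  step 16: S(S(S(S(add(mul(SZ, SSZ), add(mul(Z, Z), add(Z, SSZ)))))))
  step 17: S(S(S(S(add(add(SSZ, mul(Z, SSZ)), add(mul(Z, Z), add(Z, SSZ)))))))
  step 18: S(S(S(S(add(S(add(SZ, mul(Z, SSZ))), add(mul(Z, Z), add(Z, SSZ)))))))
  step 19: S(S(S(S(S(add(add(SZ, mul(Z, SSZ)), add(mul(Z, Z), add(Z, SSZ))))))))
  step 20: S(S(S(S(S(add(S(add(Z, mul(Z, SSZ))), add(mul(Z, Z), add(Z, SSZ))))))))
  step 21: S(S(S(S(S(S(add(add(Z, mul(Z, SSZ)), add(mul(Z, Z), add(Z, SSZ)))))))))
  step 22: S(S(S(S(S(S(add(mul(Z, SSZ), add(mul(Z, Z), add(Z, SSZ)))))))))
  step 23: S(S(S(S(S(S(add(Z, add(mul(Z, Z), add(Z, SSZ)))))))))
  step 24: S(S(S(S(S(S(add(mul(Z, Z), add(Z, SSZ))))))))
  step 25: S(S(S(S(S(S(add(Z, add(Z, SSZ))))))))
  step 26: S(S(S(S(S(S(add(Z, SSZ)))))))
  step 27: S^8(Z)

Answer: DIFFERENT — A ⇓ SSSZ, B ⇓ S^8(Z)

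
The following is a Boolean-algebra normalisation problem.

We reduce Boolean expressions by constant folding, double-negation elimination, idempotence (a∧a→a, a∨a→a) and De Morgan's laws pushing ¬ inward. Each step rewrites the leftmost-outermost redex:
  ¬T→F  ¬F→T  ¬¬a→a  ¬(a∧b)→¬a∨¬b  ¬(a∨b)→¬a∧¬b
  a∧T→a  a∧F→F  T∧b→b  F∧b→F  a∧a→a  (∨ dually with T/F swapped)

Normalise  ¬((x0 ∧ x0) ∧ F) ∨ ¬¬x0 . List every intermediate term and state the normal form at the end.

  start: ¬((x0 ∧ x0) ∧ F) ∨ ¬¬x0
  step 1: (¬(x0 ∧ x0) ∨ ¬F) ∨ ¬¬x0
  step 2: ((¬x0 ∨ ¬x0) ∨ ¬F) ∨ ¬¬x0
  step 3: (¬x0 ∨ ¬F) ∨ ¬¬x0
  step 4: (¬x0 ∨ T) ∨ ¬¬x0
  step 5: T ∨ ¬¬x0
  step 6: T

Answer: normal form = T  (in 6 steps)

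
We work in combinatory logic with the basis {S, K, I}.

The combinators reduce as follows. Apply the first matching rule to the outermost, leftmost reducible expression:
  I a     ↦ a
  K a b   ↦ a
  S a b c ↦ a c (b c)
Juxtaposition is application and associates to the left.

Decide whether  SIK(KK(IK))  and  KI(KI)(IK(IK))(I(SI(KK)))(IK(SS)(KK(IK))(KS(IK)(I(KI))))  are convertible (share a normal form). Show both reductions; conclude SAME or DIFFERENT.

Term A:
  start: SIK(KK(IK))
  →1  I(KK(IK))(K(KK(IK)))
  →2  KK(IK)(K(KK(IK)))
  →3  K(K(KK(IK)))
  →4  K(KK)

Term B:
  start: KI(KI)(IK(IK))(I(SI(KK)))(IK(SS)(KK(IK))(KS(IK)(I(KI))))
  →1  I(IK(IK))(I(SI(KK)))(IK(SS)(KK(IK))(KS(IK)(I(KI))))
  →2  IK(IK)(I(SI(KK)))(IK(SS)(KK(IK))(KS(IK)(I(KI))))
  →3  K(IK)(I(SI(KK)))(IK(SS)(KK(IK))(KS(IK)(I(KI))))
  →4  IK(IK(SS)(KK(IK))(KS(IK)(I(KI))))
  →5  K(IK(SS)(KK(IK))(KS(IK)(I(KI))))
  →6  K(K(SS)(KK(IK))(KS(IK)(I(KI))))
  →7  K(SS(KS(IK)(I(KI))))
  →8  K(SS(S(I(KI))))
  →9  K(SS(S(KI)))

Answer: DIFFERENT — A ⇓ K(KK), B ⇓ K(SS(S(KI)))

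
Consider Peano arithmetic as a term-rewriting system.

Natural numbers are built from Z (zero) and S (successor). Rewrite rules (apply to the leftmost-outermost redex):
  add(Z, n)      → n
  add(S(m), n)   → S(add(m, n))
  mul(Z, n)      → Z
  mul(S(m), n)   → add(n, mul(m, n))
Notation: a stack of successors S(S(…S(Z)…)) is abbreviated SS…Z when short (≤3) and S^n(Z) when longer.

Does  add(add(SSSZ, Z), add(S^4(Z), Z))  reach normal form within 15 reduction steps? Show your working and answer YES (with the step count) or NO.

Answer: YES — reaches normal form S^7(Z) in 13 ≤ 15 steps

Derivation:
  start: add(add(SSSZ, Z), add(S^4(Z), Z))
  [1] add(S(add(SSZ, Z)), add(S^4(Z), Z))
  [2] S(add(add(SSZ, Z), add(S^4(Z), Z)))
  [3] S(add(S(add(SZ, Z)), add(S^4(Z), Z)))
  [4] S(S(add(add(SZ, Z), add(S^4(Z), Z))))
  [5] S(S(add(S(add(Z, Z)), add(S^4(Z), Z))))
  [6] S(S(S(add(add(Z, Z), add(S^4(Z), Z)))))
  [7] S(S(S(add(Z, add(S^4(Z), Z)))))
  [8] S(S(S(add(S^4(Z), Z))))
  [9] S(S(S(S(add(SSSZ, Z)))))
  [10] S(S(S(S(S(add(SSZ, Z))))))
  [11] S(S(S(S(S(S(add(SZ, Z)))))))
  [12] S(S(S(S(S(S(S(add(Z, Z))))))))
  [13] S^7(Z)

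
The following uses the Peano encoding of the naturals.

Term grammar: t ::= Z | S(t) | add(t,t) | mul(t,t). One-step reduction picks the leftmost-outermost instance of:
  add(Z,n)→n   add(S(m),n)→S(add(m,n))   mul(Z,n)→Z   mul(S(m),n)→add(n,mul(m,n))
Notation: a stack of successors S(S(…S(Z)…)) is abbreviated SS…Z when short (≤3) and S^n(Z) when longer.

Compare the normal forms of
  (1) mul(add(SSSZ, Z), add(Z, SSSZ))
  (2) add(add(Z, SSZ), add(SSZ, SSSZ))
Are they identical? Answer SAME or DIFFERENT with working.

Term A:
  start: mul(add(SSSZ, Z), add(Z, SSSZ))
  →1  mul(S(add(SSZ, Z)), add(Z, SSSZ))
  →2  add(add(Z, SSSZ), mul(add(SSZ, Z), add(Z, SSSZ)))
  →3  add(SSSZ, mul(add(SSZ, Z), add(Z, SSSZ)))
  →4  S(add(SSZ, mul(add(SSZ, Z), add(Z, SSSZ))))
  →5  S(S(add(SZ, mul(add(SSZ, Z), add(Z, SSSZ)))))
  →6  S(S(S(add(Z, mul(add(SSZ, Z), add(Z, SSSZ))))))
  →7  S(S(S(mul(add(SSZ, Z), add(Z, SSSZ)))))
  →8  S(S(S(mul(S(add(SZ, Z)), add(Z, SSSZ)))))
  →9  S(S(S(add(add(Z, SSSZ), mul(add(SZ, Z), add(Z, SSSZ))))))
  →10  S(S(S(add(SSSZ, mul(add(SZ, Z), add(Z, SSSZ))))))
  →11  S(S(S(S(add(SSZ, mul(add(SZ, Z), add(Z, SSSZ)))))))
  →12  S(S(S(S(S(add(SZ, mul(add(SZ, Z), add(Z, SSSZ))))))))
  →13  S(S(S(S(S(S(add(Z, mul(add(SZ, Z), add(Z, SSSZ)))))))))
  →14  S(S(S(S(S(S(mul(add(SZ, Z), add(Z, SSSZ))))))))
  →15  S(S(S(S(S(S(mul(S(add(Z, Z)), add(Z, SSSZ))))))))
  →16  S(S(S(S(S(S(add(add(Z, SSSZ), mul(add(Z, Z), add(Z, SSSZ)))))))))
  →17  S(S(S(S(S(S(add(SSSZ, mul(add(Z, Z), add(Z, SSSZ)))))))))
  →18  S(S(S(S(S(S(S(add(SSZ, mul(add(Z, Z), add(Z, SSSZ))))))))))
  →19  S(S(S(S(S(S(S(S(add(SZ, mul(add(Z, Z), add(Z, SSSZ)))))))))))
  →20  S(S(S(S(S(S(S(S(S(add(Z, mul(add(Z, Z), add(Z, SSSZ))))))))))))
  →21  S(S(S(S(S(S(S(S(S(mul(add(Z, Z), add(Z, SSSZ)))))))))))
  →22  S(S(S(S(S(S(S(S(S(mul(Z, add(Z, SSSZ)))))))))))
  →23  S^9(Z)

Term B:
  start: add(add(Z, SSZ), add(SSZ, SSSZ))
  →1  add(SSZ, add(SSZ, SSSZ))
  →2  S(add(SZ, add(SSZ, SSSZ)))
  →3  S(S(add(Z, add(SSZ, SSSZ))))
  →4  S(S(add(SSZ, SSSZ)))
  →5  S(S(S(add(SZ, SSSZ))))
  →6  S(S(S(S(add(Z, SSSZ)))))
  →7  S^7(Z)

Answer: DIFFERENT — A ⇓ S^9(Z), B ⇓ S^7(Z)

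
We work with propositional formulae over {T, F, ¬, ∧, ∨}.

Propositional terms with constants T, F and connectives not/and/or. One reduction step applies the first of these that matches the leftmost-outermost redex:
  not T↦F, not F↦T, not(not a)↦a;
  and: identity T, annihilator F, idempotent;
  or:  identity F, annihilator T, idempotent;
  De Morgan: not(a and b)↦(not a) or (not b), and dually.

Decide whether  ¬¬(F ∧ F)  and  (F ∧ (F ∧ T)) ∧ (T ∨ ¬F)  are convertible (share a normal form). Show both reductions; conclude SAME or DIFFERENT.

Answer: SAME — A ⇓ F, B ⇓ F

Derivation:
Term A:
  start: ¬¬(F ∧ F)
  [1] F ∧ F
  [2] F

Term B:
  start: (F ∧ (F ∧ T)) ∧ (T ∨ ¬F)
  [1] F ∧ (T ∨ ¬F)
  [2] F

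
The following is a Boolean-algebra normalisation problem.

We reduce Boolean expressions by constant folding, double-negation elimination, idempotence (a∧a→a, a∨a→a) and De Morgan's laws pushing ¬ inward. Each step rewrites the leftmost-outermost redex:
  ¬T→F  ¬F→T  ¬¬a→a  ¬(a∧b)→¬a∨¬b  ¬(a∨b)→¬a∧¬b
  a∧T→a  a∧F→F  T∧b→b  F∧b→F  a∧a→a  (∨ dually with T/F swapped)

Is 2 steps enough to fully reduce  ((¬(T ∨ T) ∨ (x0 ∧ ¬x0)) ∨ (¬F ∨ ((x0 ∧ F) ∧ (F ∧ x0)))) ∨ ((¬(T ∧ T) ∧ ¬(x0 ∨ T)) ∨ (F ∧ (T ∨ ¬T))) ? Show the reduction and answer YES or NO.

Answer: NO — after 2 steps the term is ((¬T ∨ (x0 ∧ ¬x0)) ∨ (¬F ∨ ((x0 ∧ F) ∧ (F ∧ x0)))) ∨ ((¬(T ∧ T) ∧ ¬(x0 ∨ T)) ∨ (F ∧ (T ∨ ¬T))), not yet normal

Working:
  start: ((¬(T ∨ T) ∨ (x0 ∧ ¬x0)) ∨ (¬F ∨ ((x0 ∧ F) ∧ (F ∧ x0)))) ∨ ((¬(T ∧ T) ∧ ¬(x0 ∨ T)) ∨ (F ∧ (T ∨ ¬T)))
  →1  (((¬T ∧ ¬T) ∨ (x0 ∧ ¬x0)) ∨ (¬F ∨ ((x0 ∧ F) ∧ (F ∧ x0)))) ∨ ((¬(T ∧ T) ∧ ¬(x0 ∨ T)) ∨ (F ∧ (T ∨ ¬T)))
  →2  ((¬T ∨ (x0 ∧ ¬x0)) ∨ (¬F ∨ ((x0 ∧ F) ∧ (F ∧ x0)))) ∨ ((¬(T ∧ T) ∧ ¬(x0 ∨ T)) ∨ (F ∧ (T ∨ ¬T)))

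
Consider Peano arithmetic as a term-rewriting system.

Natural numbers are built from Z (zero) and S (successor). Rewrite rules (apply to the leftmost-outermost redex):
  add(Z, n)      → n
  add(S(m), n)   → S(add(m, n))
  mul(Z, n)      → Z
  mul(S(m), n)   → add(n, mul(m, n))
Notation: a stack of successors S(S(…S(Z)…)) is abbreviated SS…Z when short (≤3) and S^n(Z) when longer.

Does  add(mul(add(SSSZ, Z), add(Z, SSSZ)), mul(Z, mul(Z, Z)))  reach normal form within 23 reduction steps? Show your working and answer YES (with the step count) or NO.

  start: add(mul(add(SSSZ, Z), add(Z, SSSZ)), mul(Z, mul(Z, Z)))
  [1] add(mul(S(add(SSZ, Z)), add(Z, SSSZ)), mul(Z, mul(Z, Z)))
  [2] add(add(add(Z, SSSZ), mul(add(SSZ, Z), add(Z, SSSZ))), mul(Z, mul(Z, Z)))
  [3] add(add(SSSZ, mul(add(SSZ, Z), add(Z, SSSZ))), mul(Z, mul(Z, Z)))
  [4] add(S(add(SSZ, mul(add(SSZ, Z), add(Z, SSSZ)))), mul(Z, mul(Z, Z)))
  [5] S(add(add(SSZ, mul(add(SSZ, Z), add(Z, SSSZ))), mul(Z, mul(Z, Z))))
  [6] S(add(S(add(SZ, mul(add(SSZ, Z), add(Z, SSSZ)))), mul(Z, mul(Z, Z))))
  [7] S(S(add(add(SZ, mul(add(SSZ, Z), add(Z, SSSZ))), mul(Z, mul(Z, Z)))))
  [8] S(S(add(S(add(Z, mul(add(SSZ, Z), add(Z, SSSZ)))), mul(Z, mul(Z, Z)))))
  [9] S(S(S(add(add(Z, mul(add(SSZ, Z), add(Z, SSSZ))), mul(Z, mul(Z, Z))))))
  [10] S(S(S(add(mul(add(SSZ, Z), add(Z, SSSZ)), mul(Z, mul(Z, Z))))))
  [11] S(S(S(add(mul(S(add(SZ, Z)), add(Z, SSSZ)), mul(Z, mul(Z, Z))))))
  [12] S(S(S(add(add(add(Z, SSSZ), mul(add(SZ, Z), add(Z, SSSZ))), mul(Z, mul(Z, Z))))))
  [13] S(S(S(add(add(SSSZ, mul(add(SZ, Z), add(Z, SSSZ))), mul(Z, mul(Z, Z))))))
  [14] S(S(S(add(S(add(SSZ, mul(add(SZ, Z), add(Z, SSSZ)))), mul(Z, mul(Z, Z))))))
  [15] S(S(S(S(add(add(SSZ, mul(add(SZ, Z), add(Z, SSSZ))), mul(Z, mul(Z, Z)))))))
  [16] S(S(S(S(add(S(add(SZ, mul(add(SZ, Z), add(Z, SSSZ)))), mul(Z, mul(Z, Z)))))))
  [17] S(S(S(S(S(add(add(SZ, mul(add(SZ, Z), add(Z, SSSZ))), mul(Z, mul(Z, Z))))))))
  [18] S(S(S(S(S(add(S(add(Z, mul(add(SZ, Z), add(Z, SSSZ)))), mul(Z, mul(Z, Z))))))))
  [19] S(S(S(S(S(S(add(add(Z, mul(add(SZ, Z), add(Z, SSSZ))), mul(Z, mul(Z, Z)))))))))
  [20] S(S(S(S(S(S(add(mul(add(SZ, Z), add(Z, SSSZ)), mul(Z, mul(Z, Z)))))))))
  [21] S(S(S(S(S(S(add(mul(S(add(Z, Z)), add(Z, SSSZ)), mul(Z, mul(Z, Z)))))))))
  [22] S(S(S(S(S(S(add(add(add(Z, SSSZ), mul(add(Z, Z), add(Z, SSSZ))), mul(Z, mul(Z, Z)))))))))
  [23] S(S(S(S(S(S(add(add(SSSZ, mul(add(Z, Z), add(Z, SSSZ))), mul(Z, mul(Z, Z)))))))))

Answer: NO — after 23 steps the term is S(S(S(S(S(S(add(add(SSSZ, mul(add(Z, Z), add(Z, SSSZ))), mul(Z, mul(Z, Z))))))))), not yet normal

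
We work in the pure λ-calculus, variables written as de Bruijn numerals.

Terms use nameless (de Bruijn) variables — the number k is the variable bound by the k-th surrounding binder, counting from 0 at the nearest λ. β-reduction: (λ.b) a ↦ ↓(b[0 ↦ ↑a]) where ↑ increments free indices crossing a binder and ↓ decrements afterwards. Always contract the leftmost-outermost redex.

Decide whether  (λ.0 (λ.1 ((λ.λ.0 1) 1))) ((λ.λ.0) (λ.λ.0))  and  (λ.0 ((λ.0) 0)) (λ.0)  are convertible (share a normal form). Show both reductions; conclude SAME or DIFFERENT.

Answer: DIFFERENT — A ⇓ λ.λ.0 (λ.0), B ⇓ λ.0

Reduction:
Term A:
  start: (λ.0 (λ.1 ((λ.λ.0 1) 1))) ((λ.λ.0) (λ.λ.0))
  step 1: (λ.λ.0) (λ.λ.0) (λ.(λ.λ.0) (λ.λ.0) ((λ.λ.0 1) ((λ.λ.0) (λ.λ.0))))
  step 2: (λ.0) (λ.(λ.λ.0) (λ.λ.0) ((λ.λ.0 1) ((λ.λ.0) (λ.λ.0))))
  step 3: λ.(λ.λ.0) (λ.λ.0) ((λ.λ.0 1) ((λ.λ.0) (λ.λ.0)))
  step 4: λ.(λ.0) ((λ.λ.0 1) ((λ.λ.0) (λ.λ.0)))
  step 5: λ.(λ.λ.0 1) ((λ.λ.0) (λ.λ.0))
  step 6: λ.λ.0 ((λ.λ.0) (λ.λ.0))
  step 7: λ.λ.0 (λ.0)

Term B:
  start: (λ.0 ((λ.0) 0)) (λ.0)
  step 1: (λ.0) ((λ.0) (λ.0))
  step 2: (λ.0) (λ.0)
  step 3: λ.0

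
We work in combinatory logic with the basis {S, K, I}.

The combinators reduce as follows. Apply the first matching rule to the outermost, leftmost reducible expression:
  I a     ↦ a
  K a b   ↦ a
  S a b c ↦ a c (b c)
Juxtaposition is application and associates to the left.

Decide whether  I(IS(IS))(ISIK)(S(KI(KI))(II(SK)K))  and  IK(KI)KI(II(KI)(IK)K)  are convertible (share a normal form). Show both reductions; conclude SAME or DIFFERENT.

Term A:
  start: I(IS(IS))(ISIK)(S(KI(KI))(II(SK)K))
  [1] IS(IS)(ISIK)(S(KI(KI))(II(SK)K))
  [2] S(IS)(ISIK)(S(KI(KI))(II(SK)K))
  [3] IS(S(KI(KI))(II(SK)K))(ISIK(S(KI(KI))(II(SK)K)))
  [4] S(S(KI(KI))(II(SK)K))(ISIK(S(KI(KI))(II(SK)K)))
  [5] S(SI(II(SK)K))(ISIK(S(KI(KI))(II(SK)K)))
  [6] S(SI(I(SK)K))(ISIK(S(KI(KI))(II(SK)K)))
  [7] S(SI(SKK))(ISIK(S(KI(KI))(II(SK)K)))
  [8] S(SI(SKK))(SIK(S(KI(KI))(II(SK)K)))
  [9] S(SI(SKK))(I(S(KI(KI))(II(SK)K))(K(S(KI(KI))(II(SK)K))))
  [10] S(SI(SKK))(S(KI(KI))(II(SK)K)(K(S(KI(KI))(II(SK)K))))
  [11] S(SI(SKK))(KI(KI)(K(S(KI(KI))(II(SK)K)))(II(SK)K(K(S(KI(KI))(II(SK)K)))))
  [12] S(SI(SKK))(I(K(S(KI(KI))(II(SK)K)))(II(SK)K(K(S(KI(KI))(II(SK)K)))))
  [13] S(SI(SKK))(K(S(KI(KI))(II(SK)K))(II(SK)K(K(S(KI(KI))(II(SK)K)))))
  [14] S(SI(SKK))(S(KI(KI))(II(SK)K))
  [15] S(SI(SKK))(SI(II(SK)K))
  [16] S(SI(SKK))(SI(I(SK)K))
  [17] S(SI(SKK))(SI(SKK))

Term B:
  start: IK(KI)KI(II(KI)(IK)K)
  [1] K(KI)KI(II(KI)(IK)K)
  [2] KII(II(KI)(IK)K)
  [3] I(II(KI)(IK)K)
  [4] II(KI)(IK)K
  [5] I(KI)(IK)K
  [6] KI(IK)K
  [7] IK
  [8] K

Answer: DIFFERENT — A ⇓ S(SI(SKK))(SI(SKK)), B ⇓ K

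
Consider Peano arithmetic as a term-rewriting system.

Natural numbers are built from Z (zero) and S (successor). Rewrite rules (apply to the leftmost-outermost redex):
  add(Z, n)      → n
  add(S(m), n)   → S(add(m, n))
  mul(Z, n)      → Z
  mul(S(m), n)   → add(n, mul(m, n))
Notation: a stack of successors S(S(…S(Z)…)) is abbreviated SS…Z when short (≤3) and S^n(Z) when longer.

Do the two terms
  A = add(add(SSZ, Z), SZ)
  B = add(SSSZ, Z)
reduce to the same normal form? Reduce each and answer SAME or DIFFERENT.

Term A:
  start: add(add(SSZ, Z), SZ)
  →1  add(S(add(SZ, Z)), SZ)
  →2  S(add(add(SZ, Z), SZ))
  →3  S(add(S(add(Z, Z)), SZ))
  →4  S(S(add(add(Z, Z), SZ)))
  →5  S(S(add(Z, SZ)))
  →6  SSSZ

Term B:
  start: add(SSSZ, Z)
  →1  S(add(SSZ, Z))
  →2  S(S(add(SZ, Z)))
  →3  S(S(S(add(Z, Z))))
  →4  SSSZ

Answer: SAME — A ⇓ SSSZ, B ⇓ SSSZ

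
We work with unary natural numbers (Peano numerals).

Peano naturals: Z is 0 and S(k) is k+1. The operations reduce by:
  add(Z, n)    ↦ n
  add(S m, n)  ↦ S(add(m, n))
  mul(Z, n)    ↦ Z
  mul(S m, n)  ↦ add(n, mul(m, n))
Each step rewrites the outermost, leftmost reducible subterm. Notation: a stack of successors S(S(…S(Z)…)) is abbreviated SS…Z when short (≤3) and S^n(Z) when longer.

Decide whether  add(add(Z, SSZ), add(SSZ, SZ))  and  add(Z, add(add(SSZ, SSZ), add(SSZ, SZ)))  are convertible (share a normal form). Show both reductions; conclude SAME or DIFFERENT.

Answer: DIFFERENT — A ⇓ S^5(Z), B ⇓ S^7(Z)

Derivation:
Term A:
  start: add(add(Z, SSZ), add(SSZ, SZ))
  step 1: add(SSZ, add(SSZ, SZ))
  step 2: S(add(SZ, add(SSZ, SZ)))
  step 3: S(S(add(Z, add(SSZ, SZ))))
  step 4: S(S(add(SSZ, SZ)))
  step 5: S(S(S(add(SZ, SZ))))
  step 6: S(S(S(S(add(Z, SZ)))))
  step 7: S^5(Z)

Term B:
  start: add(Z, add(add(SSZ, SSZ), add(SSZ, SZ)))
  step 1: add(add(SSZ, SSZ), add(SSZ, SZ))
  step 2: add(S(add(SZ, SSZ)), add(SSZ, SZ))
  step 3: S(add(add(SZ, SSZ), add(SSZ, SZ)))
  step 4: S(add(S(add(Z, SSZ)), add(SSZ, SZ)))
  step 5: S(S(add(add(Z, SSZ), add(SSZ, SZ))))
  step 6: S(S(add(SSZ, add(SSZ, SZ))))
  step 7: S(S(S(add(SZ, add(SSZ, SZ)))))
  step 8: S(S(S(S(add(Z, add(SSZ, SZ))))))
  step 9: S(S(S(S(add(SSZ, SZ)))))
  step 10: S(S(S(S(S(add(SZ, SZ))))))
  step 11: S(S(S(S(S(S(add(Z, SZ)))))))
  step 12: S^7(Z)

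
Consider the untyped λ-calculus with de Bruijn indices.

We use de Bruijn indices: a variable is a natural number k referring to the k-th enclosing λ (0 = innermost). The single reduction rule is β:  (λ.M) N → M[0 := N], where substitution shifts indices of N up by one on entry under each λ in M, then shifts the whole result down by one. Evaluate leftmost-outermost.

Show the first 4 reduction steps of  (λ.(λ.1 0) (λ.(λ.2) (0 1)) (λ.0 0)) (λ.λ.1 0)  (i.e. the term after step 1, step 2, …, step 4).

Answer: after 4 steps: (λ.(λ.λ.λ.1 0) (0 (λ.λ.1 0))) (λ.0 0)

Working:
  start: (λ.(λ.1 0) (λ.(λ.2) (0 1)) (λ.0 0)) (λ.λ.1 0)
  [1] (λ.(λ.λ.1 0) 0) (λ.(λ.λ.λ.1 0) (0 (λ.λ.1 0))) (λ.0 0)
  [2] (λ.λ.1 0) (λ.(λ.λ.λ.1 0) (0 (λ.λ.1 0))) (λ.0 0)
  [3] (λ.(λ.(λ.λ.λ.1 0) (0 (λ.λ.1 0))) 0) (λ.0 0)
  [4] (λ.(λ.λ.λ.1 0) (0 (λ.λ.1 0))) (λ.0 0)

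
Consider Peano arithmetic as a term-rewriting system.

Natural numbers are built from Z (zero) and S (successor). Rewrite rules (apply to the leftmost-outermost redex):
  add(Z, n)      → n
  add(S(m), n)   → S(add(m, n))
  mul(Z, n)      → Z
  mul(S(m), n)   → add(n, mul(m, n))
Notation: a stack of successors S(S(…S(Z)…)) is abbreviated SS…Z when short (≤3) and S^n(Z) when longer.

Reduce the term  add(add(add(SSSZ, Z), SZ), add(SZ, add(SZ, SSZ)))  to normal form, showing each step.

Answer: normal form = S^8(Z)  (in 17 steps)

Reduction:
  start: add(add(add(SSSZ, Z), SZ), add(SZ, add(SZ, SSZ)))
  step 1: add(add(S(add(SSZ, Z)), SZ), add(SZ, add(SZ, SSZ)))
  step 2: add(S(add(add(SSZ, Z), SZ)), add(SZ, add(SZ, SSZ)))
  step 3: S(add(add(add(SSZ, Z), SZ), add(SZ, add(SZ, SSZ))))
  step 4: S(add(add(S(add(SZ, Z)), SZ), add(SZ, add(SZ, SSZ))))
  step 5: S(add(S(add(add(SZ, Z), SZ)), add(SZ, add(SZ, SSZ))))
  step 6: S(S(add(add(add(SZ, Z), SZ), add(SZ, add(SZ, SSZ)))))
  step 7: S(S(add(add(S(add(Z, Z)), SZ), add(SZ, add(SZ, SSZ)))))
  step 8: S(S(add(S(add(add(Z, Z), SZ)), add(SZ, add(SZ, SSZ)))))
  step 9: S(S(S(add(add(add(Z, Z), SZ), add(SZ, add(SZ, SSZ))))))
  step 10: S(S(S(add(add(Z, SZ), add(SZ, add(SZ, SSZ))))))
  step 11: S(S(S(add(SZ, add(SZ, add(SZ, SSZ))))))
  step 12: S(S(S(S(add(Z, add(SZ, add(SZ, SSZ)))))))
  step 13: S(S(S(S(add(SZ, add(SZ, SSZ))))))
  step 14: S(S(S(S(S(add(Z, add(SZ, SSZ)))))))
  step 15: S(S(S(S(S(add(SZ, SSZ))))))
  step 16: S(S(S(S(S(S(add(Z, SSZ)))))))
  step 17: S^8(Z)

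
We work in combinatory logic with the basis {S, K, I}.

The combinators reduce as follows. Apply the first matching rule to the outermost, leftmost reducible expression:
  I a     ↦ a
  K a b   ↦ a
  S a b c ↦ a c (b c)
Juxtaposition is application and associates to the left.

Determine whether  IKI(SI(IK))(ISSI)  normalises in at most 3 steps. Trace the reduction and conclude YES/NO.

Answer: NO — after 3 steps the term is ISSI, not yet normal

Reduction:
  start: IKI(SI(IK))(ISSI)
  [1] KI(SI(IK))(ISSI)
  [2] I(ISSI)
  [3] ISSI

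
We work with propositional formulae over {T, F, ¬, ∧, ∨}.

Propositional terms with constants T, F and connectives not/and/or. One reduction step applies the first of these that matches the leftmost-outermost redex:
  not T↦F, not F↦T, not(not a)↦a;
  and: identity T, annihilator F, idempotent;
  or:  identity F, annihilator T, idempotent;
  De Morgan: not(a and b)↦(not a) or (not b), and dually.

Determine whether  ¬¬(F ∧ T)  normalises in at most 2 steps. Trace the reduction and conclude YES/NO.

  start: ¬¬(F ∧ T)
  →1  F ∧ T
  →2  F

Answer: YES — reaches normal form F in 2 ≤ 2 steps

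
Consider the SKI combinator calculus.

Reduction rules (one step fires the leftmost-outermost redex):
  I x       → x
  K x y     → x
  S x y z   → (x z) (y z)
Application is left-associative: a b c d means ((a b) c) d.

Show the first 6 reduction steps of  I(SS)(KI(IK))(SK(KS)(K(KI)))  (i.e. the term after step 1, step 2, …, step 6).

Answer: after 6 steps: S(K(KI))(SK(KS)(K(KI)))

Reduction:
  start: I(SS)(KI(IK))(SK(KS)(K(KI)))
  [1] SS(KI(IK))(SK(KS)(K(KI)))
  [2] S(SK(KS)(K(KI)))(KI(IK)(SK(KS)(K(KI))))
  [3] S(K(K(KI))(KS(K(KI))))(KI(IK)(SK(KS)(K(KI))))
  [4] S(K(KI))(KI(IK)(SK(KS)(K(KI))))
  [5] S(K(KI))(I(SK(KS)(K(KI))))
  [6] S(K(KI))(SK(KS)(K(KI)))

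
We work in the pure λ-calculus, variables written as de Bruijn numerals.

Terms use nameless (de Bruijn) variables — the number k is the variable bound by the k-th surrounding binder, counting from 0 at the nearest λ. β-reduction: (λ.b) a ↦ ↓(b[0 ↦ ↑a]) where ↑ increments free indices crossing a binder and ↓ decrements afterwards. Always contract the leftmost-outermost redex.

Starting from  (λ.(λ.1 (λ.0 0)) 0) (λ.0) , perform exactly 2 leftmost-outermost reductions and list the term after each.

Answer: after 2 steps: (λ.0) (λ.0 0)

Reduction:
  start: (λ.(λ.1 (λ.0 0)) 0) (λ.0)
  →1  (λ.(λ.0) (λ.0 0)) (λ.0)
  →2  (λ.0) (λ.0 0)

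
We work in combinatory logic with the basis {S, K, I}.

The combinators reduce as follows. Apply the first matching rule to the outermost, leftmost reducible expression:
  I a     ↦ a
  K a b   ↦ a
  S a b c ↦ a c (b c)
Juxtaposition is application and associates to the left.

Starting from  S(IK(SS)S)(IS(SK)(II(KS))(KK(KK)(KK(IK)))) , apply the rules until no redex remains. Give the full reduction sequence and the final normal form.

Answer: normal form = S(SS)S  (in 9 steps)

Working:
  start: S(IK(SS)S)(IS(SK)(II(KS))(KK(KK)(KK(IK))))
  →1  S(K(SS)S)(IS(SK)(II(KS))(KK(KK)(KK(IK))))
  →2  S(SS)(IS(SK)(II(KS))(KK(KK)(KK(IK))))
  →3  S(SS)(S(SK)(II(KS))(KK(KK)(KK(IK))))
  →4  S(SS)(SK(KK(KK)(KK(IK)))(II(KS)(KK(KK)(KK(IK)))))
  →5  S(SS)(K(II(KS)(KK(KK)(KK(IK))))(KK(KK)(KK(IK))(II(KS)(KK(KK)(KK(IK))))))
  →6  S(SS)(II(KS)(KK(KK)(KK(IK))))
  →7  S(SS)(I(KS)(KK(KK)(KK(IK))))
  →8  S(SS)(KS(KK(KK)(KK(IK))))
  →9  S(SS)S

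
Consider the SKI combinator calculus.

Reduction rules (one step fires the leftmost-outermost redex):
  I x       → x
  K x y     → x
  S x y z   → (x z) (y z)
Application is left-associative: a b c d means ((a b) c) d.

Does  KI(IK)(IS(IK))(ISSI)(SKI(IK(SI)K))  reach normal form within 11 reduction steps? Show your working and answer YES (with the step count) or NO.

Answer: YES — reaches normal form SI in 10 ≤ 11 steps

Derivation:
  start: KI(IK)(IS(IK))(ISSI)(SKI(IK(SI)K))
  step 1: I(IS(IK))(ISSI)(SKI(IK(SI)K))
  step 2: IS(IK)(ISSI)(SKI(IK(SI)K))
  step 3: S(IK)(ISSI)(SKI(IK(SI)K))
  step 4: IK(SKI(IK(SI)K))(ISSI(SKI(IK(SI)K)))
  step 5: K(SKI(IK(SI)K))(ISSI(SKI(IK(SI)K)))
  step 6: SKI(IK(SI)K)
  step 7: K(IK(SI)K)(I(IK(SI)K))
  step 8: IK(SI)K
  step 9: K(SI)K
  step 10: SI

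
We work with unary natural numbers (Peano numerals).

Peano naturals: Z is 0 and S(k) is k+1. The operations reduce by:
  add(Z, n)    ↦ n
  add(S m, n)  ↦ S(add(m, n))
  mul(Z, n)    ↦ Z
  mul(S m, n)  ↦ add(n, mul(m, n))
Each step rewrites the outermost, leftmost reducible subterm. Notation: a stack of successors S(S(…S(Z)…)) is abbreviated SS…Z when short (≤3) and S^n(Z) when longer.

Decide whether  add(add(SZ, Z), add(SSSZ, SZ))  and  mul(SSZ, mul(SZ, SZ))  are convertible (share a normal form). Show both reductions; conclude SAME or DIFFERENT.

Term A:
  start: add(add(SZ, Z), add(SSSZ, SZ))
  [1] add(S(add(Z, Z)), add(SSSZ, SZ))
  [2] S(add(add(Z, Z), add(SSSZ, SZ)))
  [3] S(add(Z, add(SSSZ, SZ)))
  [4] S(add(SSSZ, SZ))
  [5] S(S(add(SSZ, SZ)))
  [6] S(S(S(add(SZ, SZ))))
  [7] S(S(S(S(add(Z, SZ)))))
  [8] S^5(Z)

Term B:
  start: mul(SSZ, mul(SZ, SZ))
  [1] add(mul(SZ, SZ), mul(SZ, mul(SZ, SZ)))
  [2] add(add(SZ, mul(Z, SZ)), mul(SZ, mul(SZ, SZ)))
  [3] add(S(add(Z, mul(Z, SZ))), mul(SZ, mul(SZ, SZ)))
  [4] S(add(add(Z, mul(Z, SZ)), mul(SZ, mul(SZ, SZ))))
  [5] S(add(mul(Z, SZ), mul(SZ, mul(SZ, SZ))))
  [6] S(add(Z, mul(SZ, mul(SZ, SZ))))
  [7] S(mul(SZ, mul(SZ, SZ)))
  [8] S(add(mul(SZ, SZ), mul(Z, mul(SZ, SZ))))
  [9] S(add(add(SZ, mul(Z, SZ)), mul(Z, mul(SZ, SZ))))
  [10] S(add(S(add(Z, mul(Z, SZ))), mul(Z, mul(SZ, SZ))))
  [11] S(S(add(add(Z, mul(Z, SZ)), mul(Z, mul(SZ, SZ)))))
  [12] S(S(add(mul(Z, SZ), mul(Z, mul(SZ, SZ)))))
  [13] S(S(add(Z, mul(Z, mul(SZ, SZ)))))
  [14] S(S(mul(Z, mul(SZ, SZ))))
  [15] SSZ

Answer: DIFFERENT — A ⇓ S^5(Z), B ⇓ SSZ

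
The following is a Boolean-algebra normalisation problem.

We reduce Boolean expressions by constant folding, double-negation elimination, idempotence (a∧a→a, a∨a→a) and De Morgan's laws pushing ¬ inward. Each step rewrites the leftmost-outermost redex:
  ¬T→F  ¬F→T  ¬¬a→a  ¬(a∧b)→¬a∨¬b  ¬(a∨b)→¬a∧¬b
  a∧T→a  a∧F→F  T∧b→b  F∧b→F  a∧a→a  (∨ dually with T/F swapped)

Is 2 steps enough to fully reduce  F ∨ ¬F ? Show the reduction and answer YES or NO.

Answer: YES — reaches normal form T in 2 ≤ 2 steps

Working:
  start: F ∨ ¬F
  [1] ¬F
  [2] T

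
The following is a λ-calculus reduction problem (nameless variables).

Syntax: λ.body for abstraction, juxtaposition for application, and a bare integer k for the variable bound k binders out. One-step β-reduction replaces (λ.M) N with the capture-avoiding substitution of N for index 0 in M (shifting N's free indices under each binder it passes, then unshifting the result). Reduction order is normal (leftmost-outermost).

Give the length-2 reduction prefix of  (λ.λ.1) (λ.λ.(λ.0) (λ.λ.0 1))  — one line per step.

  start: (λ.λ.1) (λ.λ.(λ.0) (λ.λ.0 1))
  [1] λ.λ.λ.(λ.0) (λ.λ.0 1)
  [2] λ.λ.λ.λ.λ.0 1

Answer: after 2 steps: λ.λ.λ.λ.λ.0 1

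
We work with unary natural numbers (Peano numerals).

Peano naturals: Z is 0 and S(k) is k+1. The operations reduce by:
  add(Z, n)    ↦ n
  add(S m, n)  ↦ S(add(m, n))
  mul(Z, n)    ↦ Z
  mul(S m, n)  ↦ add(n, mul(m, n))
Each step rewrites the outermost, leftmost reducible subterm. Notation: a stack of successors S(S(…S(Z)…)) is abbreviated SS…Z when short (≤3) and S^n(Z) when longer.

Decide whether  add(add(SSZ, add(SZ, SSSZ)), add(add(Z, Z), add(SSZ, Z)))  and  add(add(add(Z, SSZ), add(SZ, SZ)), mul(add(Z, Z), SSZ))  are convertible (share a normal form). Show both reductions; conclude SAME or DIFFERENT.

Answer: DIFFERENT — A ⇓ S^8(Z), B ⇓ S^4(Z)

Reduction:
Term A:
  start: add(add(SSZ, add(SZ, SSSZ)), add(add(Z, Z), add(SSZ, Z)))
  [1] add(S(add(SZ, add(SZ, SSSZ))), add(add(Z, Z), add(SSZ, Z)))
  [2] S(add(add(SZ, add(SZ, SSSZ)), add(add(Z, Z), add(SSZ, Z))))
  [3] S(add(S(add(Z, add(SZ, SSSZ))), add(add(Z, Z), add(SSZ, Z))))
  [4] S(S(add(add(Z, add(SZ, SSSZ)), add(add(Z, Z), add(SSZ, Z)))))
  [5] S(S(add(add(SZ, SSSZ), add(add(Z, Z), add(SSZ, Z)))))
  [6] S(S(add(S(add(Z, SSSZ)), add(add(Z, Z), add(SSZ, Z)))))
  [7] S(S(S(add(add(Z, SSSZ), add(add(Z, Z), add(SSZ, Z))))))
  [8] S(S(S(add(SSSZ, add(add(Z, Z), add(SSZ, Z))))))
  [9] S(S(S(S(add(SSZ, add(add(Z, Z), add(SSZ, Z)))))))
  [10] S(S(S(S(S(add(SZ, add(add(Z, Z), add(SSZ, Z))))))))
  [11] S(S(S(S(S(S(add(Z, add(add(Z, Z), add(SSZ, Z)))))))))
  [12] S(S(S(S(S(S(add(add(Z, Z), add(SSZ, Z))))))))
  [13] S(S(S(S(S(S(add(Z, add(SSZ, Z))))))))
  [14] S(S(S(S(S(S(add(SSZ, Z)))))))
  [15] S(S(S(S(S(S(S(add(SZ, Z))))))))
  [16] S(S(S(S(S(S(S(S(add(Z, Z)))))))))
  [17] S^8(Z)

Term B:
  start: add(add(add(Z, SSZ), add(SZ, SZ)), mul(add(Z, Z), SSZ))
  [1] add(add(SSZ, add(SZ, SZ)), mul(add(Z, Z), SSZ))
  [2] add(S(add(SZ, add(SZ, SZ))), mul(add(Z, Z), SSZ))
  [3] S(add(add(SZ, add(SZ, SZ)), mul(add(Z, Z), SSZ)))
  [4] S(add(S(add(Z, add(SZ, SZ))), mul(add(Z, Z), SSZ)))
  [5] S(S(add(add(Z, add(SZ, SZ)), mul(add(Z, Z), SSZ))))
  [6] S(S(add(add(SZ, SZ), mul(add(Z, Z), SSZ))))
  [7] S(S(add(S(add(Z, SZ)), mul(add(Z, Z), SSZ))))
  [8] S(S(S(add(add(Z, SZ), mul(add(Z, Z), SSZ)))))
  [9] S(S(S(add(SZ, mul(add(Z, Z), SSZ)))))
  [10] S(S(S(S(add(Z, mul(add(Z, Z), SSZ))))))
  [11] S(S(S(S(mul(add(Z, Z), SSZ)))))
  [12] S(S(S(S(mul(Z, SSZ)))))
  [13] S^4(Z)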